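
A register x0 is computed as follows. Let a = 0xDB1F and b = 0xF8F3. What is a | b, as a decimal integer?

0xDB1F = 1101101100011111
0xF8F3 = 1111100011110011
 OR → 1111101111111111 = 64511

64511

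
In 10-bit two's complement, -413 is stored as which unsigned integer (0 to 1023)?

611

413 in 10 bits: 0110011101
Invert: 1001100010
Add 1:  1001100011 = 611
(Check: 2^10 - 413 = 1024 - 413 = 611.)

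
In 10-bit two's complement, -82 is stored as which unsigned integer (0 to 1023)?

82 in 10 bits: 0001010010
Invert: 1110101101
Add 1:  1110101110 = 942
(Check: 2^10 - 82 = 1024 - 82 = 942.)

942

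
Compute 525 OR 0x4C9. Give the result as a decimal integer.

1741

525 = 01000001101
0x4C9 = 10011001001
 OR → 11011001101 = 1741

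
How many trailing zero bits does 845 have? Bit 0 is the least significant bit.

0

845 = 1101001101
Trailing zeros: 0, so the lowest set bit is bit 0 (value 1).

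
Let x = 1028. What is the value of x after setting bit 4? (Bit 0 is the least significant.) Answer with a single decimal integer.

1044

x = 10000000100
bit 4 is currently 0; set it via x | (1 << 4) = x | 16
→ 10000010100 = 1044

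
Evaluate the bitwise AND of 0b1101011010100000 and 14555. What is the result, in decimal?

a = 1101011010100000
14555 = 0011100011011011
AND → 0001000010000000 = 4224

4224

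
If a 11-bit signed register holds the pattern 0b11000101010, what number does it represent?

pattern = 11000101010 (MSB is 1 ⇒ negative)
Invert: 00111010101, add 1 → 00111010110 = 470, so the value is -470.
(Equivalently: 1578 - 2^11 = 1578 - 2048 = -470.)

-470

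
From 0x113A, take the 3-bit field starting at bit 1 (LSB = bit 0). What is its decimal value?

v = 001000100111010
Shift right by 1: 00100010011101
Mask low 3 bits: 101 = 5

5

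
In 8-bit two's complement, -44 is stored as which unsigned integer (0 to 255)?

212

44 in 8 bits: 00101100
Invert: 11010011
Add 1:  11010100 = 212
(Check: 2^8 - 44 = 256 - 44 = 212.)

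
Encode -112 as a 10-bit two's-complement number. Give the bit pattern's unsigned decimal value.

112 in 10 bits: 0001110000
Invert: 1110001111
Add 1:  1110010000 = 912
(Check: 2^10 - 112 = 1024 - 112 = 912.)

912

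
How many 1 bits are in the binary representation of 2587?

6

2587 = 101000011011
Count the 1s: 1 + 1 + 1 + 1 + 1 + 1 = 6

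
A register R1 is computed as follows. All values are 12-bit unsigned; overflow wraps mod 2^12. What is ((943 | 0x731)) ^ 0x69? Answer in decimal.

2006

943 = 001110101111
0x731 = 011100110001
→ | → 011110111111 = 1983
0x69 = 000001101001
→ ^ → 011111010110 = 2006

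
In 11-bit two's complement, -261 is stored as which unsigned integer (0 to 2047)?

1787

261 in 11 bits: 00100000101
Invert: 11011111010
Add 1:  11011111011 = 1787
(Check: 2^11 - 261 = 2048 - 261 = 1787.)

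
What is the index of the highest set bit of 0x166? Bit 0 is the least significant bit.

8

0x166 = 101100110
The topmost 1 is at position 8 (since 2^8 = 256 ≤ 358 < 512).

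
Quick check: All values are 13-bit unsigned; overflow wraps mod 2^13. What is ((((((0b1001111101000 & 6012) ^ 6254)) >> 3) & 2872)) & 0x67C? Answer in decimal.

0b1001111101000 = 1001111101000
6012 = 1011101111100
→ & → 1001101101000 = 4968
6254 = 1100001101110
→ ^ → 0101100000110 = 2822
→ >> 3 → 0000101100000 = 352
2872 = 0101100111000
→ & → 0000100100000 = 288
0x67C = 0011001111100
→ & → 0000000100000 = 32

32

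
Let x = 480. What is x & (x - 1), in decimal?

448

x = 111100000 = 480
x - 1 = 111011111
AND   = 111000000 = 448
(x & (x - 1) clears the lowest set bit of x.)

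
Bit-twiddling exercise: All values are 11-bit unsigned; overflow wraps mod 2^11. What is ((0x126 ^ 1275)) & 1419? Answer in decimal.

1417

0x126 = 00100100110
1275 = 10011111011
→ ^ → 10111011101 = 1501
1419 = 10110001011
→ & → 10110001001 = 1417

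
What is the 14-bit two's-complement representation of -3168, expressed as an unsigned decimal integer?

13216

3168 in 14 bits: 00110001100000
Invert: 11001110011111
Add 1:  11001110100000 = 13216
(Check: 2^14 - 3168 = 16384 - 3168 = 13216.)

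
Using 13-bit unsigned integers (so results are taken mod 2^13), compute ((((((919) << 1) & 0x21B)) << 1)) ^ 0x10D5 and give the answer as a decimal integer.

919 = 0001110010111
→ << 1 (mod 2^13) → 0011100101110 = 1838
0x21B = 0001000011011
→ & → 0001000001010 = 522
→ << 1 (mod 2^13) → 0010000010100 = 1044
0x10D5 = 1000011010101
→ ^ → 1010011000001 = 5313

5313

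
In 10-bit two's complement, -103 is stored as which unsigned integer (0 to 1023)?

103 in 10 bits: 0001100111
Invert: 1110011000
Add 1:  1110011001 = 921
(Check: 2^10 - 103 = 1024 - 103 = 921.)

921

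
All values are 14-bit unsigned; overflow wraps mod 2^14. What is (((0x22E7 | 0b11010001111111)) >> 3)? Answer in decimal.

1759

0x22E7 = 10001011100111
0b11010001111111 = 11010001111111
→ | → 11011011111111 = 14079
→ >> 3 → 00011011011111 = 1759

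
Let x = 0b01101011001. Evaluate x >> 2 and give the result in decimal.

214

x = 1101011001
shift right by 2 → 0011010110 = 214
(equivalently, floor(857 / 4))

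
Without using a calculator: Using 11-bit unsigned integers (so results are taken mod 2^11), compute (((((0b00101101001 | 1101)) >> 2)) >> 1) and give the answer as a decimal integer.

173

0b00101101001 = 00101101001
1101 = 10001001101
→ | → 10101101101 = 1389
→ >> 2 → 00101011011 = 347
→ >> 1 → 00010101101 = 173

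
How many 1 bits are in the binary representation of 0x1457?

7

0x1457 = 1010001010111
Count the 1s: 1 + 1 + 1 + 1 + 1 + 1 + 1 = 7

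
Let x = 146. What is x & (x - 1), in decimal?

x = 10010010 = 146
x - 1 = 10010001
AND   = 10010000 = 144
(x & (x - 1) clears the lowest set bit of x.)

144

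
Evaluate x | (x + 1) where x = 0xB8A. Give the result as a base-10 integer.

x = 101110001010 = 2954
x + 1 = 101110001011
OR    = 101110001011 = 2955
(x | (x + 1) sets the lowest cleared bit.)

2955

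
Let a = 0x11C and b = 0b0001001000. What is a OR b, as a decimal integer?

0x11C = 100011100
b = 001001000
 OR → 101011100 = 348

348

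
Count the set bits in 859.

859 = 1101011011
Count the 1s: 1 + 1 + 1 + 1 + 1 + 1 + 1 = 7

7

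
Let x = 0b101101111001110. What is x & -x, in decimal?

2

x = 101101111001110 = 23502
-x (two's complement) = …010010000110010
AND   = 000000000000010 = 2
(x & -x isolates the lowest set bit of x.)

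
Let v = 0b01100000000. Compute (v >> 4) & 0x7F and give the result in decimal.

48

v = 01100000000
Shift right by 4: 0110000
Mask low 7 bits: 0110000 = 48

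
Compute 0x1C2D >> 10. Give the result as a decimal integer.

0x1C2D = 1110000101101
shift right by 10 → 0000000000111 = 7
(equivalently, floor(7213 / 1024))

7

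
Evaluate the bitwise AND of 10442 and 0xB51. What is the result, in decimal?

2112

10442 = 10100011001010
0xB51 = 00101101010001
AND → 00100001000000 = 2112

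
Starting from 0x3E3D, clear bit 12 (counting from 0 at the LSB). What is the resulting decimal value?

x = 11111000111101
bit 12 is currently 1; clear it via x & ~(1 << 12) = x & ~4096
→ 10111000111101 = 11837

11837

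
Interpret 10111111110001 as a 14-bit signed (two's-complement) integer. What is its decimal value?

pattern = 10111111110001 (MSB is 1 ⇒ negative)
Invert: 01000000001110, add 1 → 01000000001111 = 4111, so the value is -4111.
(Equivalently: 12273 - 2^14 = 12273 - 16384 = -4111.)

-4111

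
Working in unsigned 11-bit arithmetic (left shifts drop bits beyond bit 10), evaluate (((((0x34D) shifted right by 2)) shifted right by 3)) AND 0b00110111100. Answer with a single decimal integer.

24

0x34D = 01101001101
→ shifted right by 2 → 00011010011 = 211
→ shifted right by 3 → 00000011010 = 26
0b00110111100 = 00110111100
→ AND → 00000011000 = 24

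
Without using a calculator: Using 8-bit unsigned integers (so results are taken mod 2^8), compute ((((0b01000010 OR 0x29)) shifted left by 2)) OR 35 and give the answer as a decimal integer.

175

0b01000010 = 01000010
0x29 = 00101001
→ OR → 01101011 = 107
→ shifted left by 2 (mod 2^8) → 10101100 = 172
35 = 00100011
→ OR → 10101111 = 175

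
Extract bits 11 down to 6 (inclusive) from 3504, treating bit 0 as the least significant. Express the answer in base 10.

v = 110110110000
Shift right by 6: 110110
Mask low 6 bits: 110110 = 54

54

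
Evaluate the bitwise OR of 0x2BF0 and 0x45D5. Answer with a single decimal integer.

0x2BF0 = 010101111110000
0x45D5 = 100010111010101
 OR → 110111111110101 = 28661

28661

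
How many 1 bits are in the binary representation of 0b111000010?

n = 111000010
Count the 1s: 1 + 1 + 1 + 1 = 4

4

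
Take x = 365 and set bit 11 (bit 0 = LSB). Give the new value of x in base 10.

x = 000101101101
bit 11 is currently 0; set it via x | (1 << 11) = x | 2048
→ 100101101101 = 2413

2413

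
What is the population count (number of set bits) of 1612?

5

1612 = 11001001100
Count the 1s: 1 + 1 + 1 + 1 + 1 = 5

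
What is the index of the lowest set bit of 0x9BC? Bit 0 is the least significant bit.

2

0x9BC = 100110111100
Trailing zeros: 2, so the lowest set bit is bit 2 (value 4).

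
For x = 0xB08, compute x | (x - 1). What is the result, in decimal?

2831

x = 101100001000 = 2824
x - 1 = 101100000111
OR    = 101100001111 = 2831
(x | (x - 1) sets all bits below the lowest set bit.)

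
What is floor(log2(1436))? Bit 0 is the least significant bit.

10

1436 = 10110011100
The topmost 1 is at position 10 (since 2^10 = 1024 ≤ 1436 < 2048).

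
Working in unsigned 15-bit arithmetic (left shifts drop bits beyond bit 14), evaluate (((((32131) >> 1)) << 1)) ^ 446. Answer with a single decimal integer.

32131 = 111110110000011
→ >> 1 → 011111011000001 = 16065
→ << 1 (mod 2^15) → 111110110000010 = 32130
446 = 000000110111110
→ ^ → 111110000111100 = 31804

31804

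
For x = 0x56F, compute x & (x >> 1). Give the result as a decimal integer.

39

x = 10101101111 = 1391
x>>1 = 01010110111
AND  = 00000100111 = 39
(x & (x >> 1) has a 1 wherever x has two consecutive 1 bits.)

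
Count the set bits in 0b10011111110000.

n = 10011111110000
Count the 1s: 1 + 1 + 1 + 1 + 1 + 1 + 1 + 1 = 8

8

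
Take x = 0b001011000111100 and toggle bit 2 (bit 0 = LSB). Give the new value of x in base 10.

5688

x = 001011000111100
bit 2 is currently 1; toggle it via x ^ (1 << 2) = x ^ 4
→ 001011000111000 = 5688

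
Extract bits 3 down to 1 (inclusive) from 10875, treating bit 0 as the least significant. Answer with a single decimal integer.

v = 10101001111011
Shift right by 1: 1010100111101
Mask low 3 bits: 101 = 5

5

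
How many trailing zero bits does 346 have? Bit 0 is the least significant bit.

1

346 = 101011010
Trailing zeros: 1, so the lowest set bit is bit 1 (value 2).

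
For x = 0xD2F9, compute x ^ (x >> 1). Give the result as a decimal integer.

48005

x = 1101001011111001 = 54009
x>>1 = 0110100101111100
XOR  = 1011101110000101 = 48005
(x ^ (x >> 1) gives the standard binary-reflected Gray code of x.)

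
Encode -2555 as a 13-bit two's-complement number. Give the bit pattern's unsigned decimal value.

2555 in 13 bits: 0100111111011
Invert: 1011000000100
Add 1:  1011000000101 = 5637
(Check: 2^13 - 2555 = 8192 - 2555 = 5637.)

5637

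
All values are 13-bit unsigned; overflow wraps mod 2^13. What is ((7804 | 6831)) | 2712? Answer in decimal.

7804 = 1111001111100
6831 = 1101010101111
→ | → 1111011111111 = 7935
2712 = 0101010011000
→ | → 1111011111111 = 7935

7935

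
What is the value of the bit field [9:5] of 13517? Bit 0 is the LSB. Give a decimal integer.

6

v = 11010011001101
Shift right by 5: 110100110
Mask low 5 bits: 00110 = 6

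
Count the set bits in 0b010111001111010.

n = 10111001111010
Count the 1s: 1 + 1 + 1 + 1 + 1 + 1 + 1 + 1 + 1 = 9

9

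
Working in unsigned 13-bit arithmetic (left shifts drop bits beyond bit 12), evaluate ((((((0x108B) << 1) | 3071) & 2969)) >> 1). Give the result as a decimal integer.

0x108B = 1000010001011
→ << 1 (mod 2^13) → 0000100010110 = 278
3071 = 0101111111111
→ | → 0101111111111 = 3071
2969 = 0101110011001
→ & → 0101110011001 = 2969
→ >> 1 → 0010111001100 = 1484

1484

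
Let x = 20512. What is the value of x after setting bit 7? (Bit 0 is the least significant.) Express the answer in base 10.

x = 101000000100000
bit 7 is currently 0; set it via x | (1 << 7) = x | 128
→ 101000010100000 = 20640

20640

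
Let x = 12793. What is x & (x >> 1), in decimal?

4344

x = 11000111111001 = 12793
x>>1 = 01100011111100
AND  = 01000011111000 = 4344
(x & (x >> 1) has a 1 wherever x has two consecutive 1 bits.)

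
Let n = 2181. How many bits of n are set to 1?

2181 = 100010000101
Count the 1s: 1 + 1 + 1 + 1 = 4

4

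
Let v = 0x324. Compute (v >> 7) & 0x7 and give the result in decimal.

v = 1100100100
Shift right by 7: 110
Mask low 3 bits: 110 = 6

6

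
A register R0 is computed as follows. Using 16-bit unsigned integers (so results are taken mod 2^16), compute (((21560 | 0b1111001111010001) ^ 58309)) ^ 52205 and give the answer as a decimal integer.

21560 = 0101010000111000
0b1111001111010001 = 1111001111010001
→ | → 1111011111111001 = 63481
58309 = 1110001111000101
→ ^ → 0001010000111100 = 5180
52205 = 1100101111101101
→ ^ → 1101111111010001 = 57297

57297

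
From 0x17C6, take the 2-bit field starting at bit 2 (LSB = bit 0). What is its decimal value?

v = 1011111000110
Shift right by 2: 10111110001
Mask low 2 bits: 01 = 1

1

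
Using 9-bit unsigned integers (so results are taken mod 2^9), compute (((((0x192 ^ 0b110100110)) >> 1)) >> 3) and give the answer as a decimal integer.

0x192 = 110010010
0b110100110 = 110100110
→ ^ → 000110100 = 52
→ >> 1 → 000011010 = 26
→ >> 3 → 000000011 = 3

3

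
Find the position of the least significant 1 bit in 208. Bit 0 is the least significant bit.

208 = 11010000
Trailing zeros: 4, so the lowest set bit is bit 4 (value 16).

4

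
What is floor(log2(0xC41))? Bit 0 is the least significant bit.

11

0xC41 = 110001000001
The topmost 1 is at position 11 (since 2^11 = 2048 ≤ 3137 < 4096).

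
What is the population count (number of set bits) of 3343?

7

3343 = 110100001111
Count the 1s: 1 + 1 + 1 + 1 + 1 + 1 + 1 = 7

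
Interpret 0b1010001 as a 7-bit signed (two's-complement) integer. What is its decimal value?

-47

pattern = 1010001 (MSB is 1 ⇒ negative)
Invert: 0101110, add 1 → 0101111 = 47, so the value is -47.
(Equivalently: 81 - 2^7 = 81 - 128 = -47.)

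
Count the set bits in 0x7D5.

8

0x7D5 = 11111010101
Count the 1s: 1 + 1 + 1 + 1 + 1 + 1 + 1 + 1 = 8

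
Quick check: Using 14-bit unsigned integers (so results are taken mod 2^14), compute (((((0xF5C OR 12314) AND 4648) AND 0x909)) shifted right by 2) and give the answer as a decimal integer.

0xF5C = 00111101011100
12314 = 11000000011010
→ OR → 11111101011110 = 16222
4648 = 01001000101000
→ AND → 01001000001000 = 4616
0x909 = 00100100001001
→ AND → 00000000001000 = 8
→ shifted right by 2 → 00000000000010 = 2

2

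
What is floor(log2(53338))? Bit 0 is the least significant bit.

15

53338 = 1101000001011010
The topmost 1 is at position 15 (since 2^15 = 32768 ≤ 53338 < 65536).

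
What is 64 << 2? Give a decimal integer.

256

64 = 001000000
shift left by 2 → 100000000 = 256
(equivalently, 64 × 2^2 = 64 × 4)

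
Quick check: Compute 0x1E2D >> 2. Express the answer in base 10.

0x1E2D = 1111000101101
shift right by 2 → 0011110001011 = 1931
(equivalently, floor(7725 / 4))

1931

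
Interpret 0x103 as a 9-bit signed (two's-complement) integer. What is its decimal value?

pattern = 100000011 (MSB is 1 ⇒ negative)
Invert: 011111100, add 1 → 011111101 = 253, so the value is -253.
(Equivalently: 259 - 2^9 = 259 - 512 = -253.)

-253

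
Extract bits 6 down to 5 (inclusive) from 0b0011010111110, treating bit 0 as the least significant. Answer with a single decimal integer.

1

v = 0011010111110
Shift right by 5: 00110101
Mask low 2 bits: 01 = 1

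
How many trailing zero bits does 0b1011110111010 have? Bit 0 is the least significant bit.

0b1011110111010 = 1011110111010
Trailing zeros: 1, so the lowest set bit is bit 1 (value 2).

1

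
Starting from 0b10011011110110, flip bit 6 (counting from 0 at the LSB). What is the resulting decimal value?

x = 10011011110110
bit 6 is currently 1; toggle it via x ^ (1 << 6) = x ^ 64
→ 10011010110110 = 9910

9910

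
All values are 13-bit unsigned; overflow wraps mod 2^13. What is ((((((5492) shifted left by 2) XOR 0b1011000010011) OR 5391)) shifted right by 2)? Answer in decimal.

5492 = 1010101110100
→ shifted left by 2 (mod 2^13) → 1010111010000 = 5584
0b1011000010011 = 1011000010011
→ XOR → 0001111000011 = 963
5391 = 1010100001111
→ OR → 1011111001111 = 6095
→ shifted right by 2 → 0010111110011 = 1523

1523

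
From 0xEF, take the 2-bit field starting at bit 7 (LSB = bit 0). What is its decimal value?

1

v = 0011101111
Shift right by 7: 001
Mask low 2 bits: 01 = 1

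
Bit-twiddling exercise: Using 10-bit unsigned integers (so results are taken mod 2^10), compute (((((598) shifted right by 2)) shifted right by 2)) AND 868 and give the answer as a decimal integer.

598 = 1001010110
→ shifted right by 2 → 0010010101 = 149
→ shifted right by 2 → 0000100101 = 37
868 = 1101100100
→ AND → 0000100100 = 36

36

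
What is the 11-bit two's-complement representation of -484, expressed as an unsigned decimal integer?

484 in 11 bits: 00111100100
Invert: 11000011011
Add 1:  11000011100 = 1564
(Check: 2^11 - 484 = 2048 - 484 = 1564.)

1564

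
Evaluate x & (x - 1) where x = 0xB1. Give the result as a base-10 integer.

x = 10110001 = 177
x - 1 = 10110000
AND   = 10110000 = 176
(x & (x - 1) clears the lowest set bit of x.)

176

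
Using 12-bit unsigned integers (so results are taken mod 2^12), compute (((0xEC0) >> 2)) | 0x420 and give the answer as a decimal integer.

1968

0xEC0 = 111011000000
→ >> 2 → 001110110000 = 944
0x420 = 010000100000
→ | → 011110110000 = 1968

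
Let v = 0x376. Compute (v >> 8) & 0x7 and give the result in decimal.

3

v = 001101110110
Shift right by 8: 0011
Mask low 3 bits: 011 = 3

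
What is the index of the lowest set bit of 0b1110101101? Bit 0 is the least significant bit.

0b1110101101 = 1110101101
Trailing zeros: 0, so the lowest set bit is bit 0 (value 1).

0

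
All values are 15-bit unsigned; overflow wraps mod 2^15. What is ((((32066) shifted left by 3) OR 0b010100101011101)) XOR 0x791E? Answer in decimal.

32066 = 111110101000010
→ shifted left by 3 (mod 2^15) → 110101000010000 = 27152
0b010100101011101 = 010100101011101
→ OR → 110101101011101 = 27485
0x791E = 111100100011110
→ XOR → 001001001000011 = 4675

4675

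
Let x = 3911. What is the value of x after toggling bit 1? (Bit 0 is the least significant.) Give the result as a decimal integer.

x = 111101000111
bit 1 is currently 1; toggle it via x ^ (1 << 1) = x ^ 2
→ 111101000101 = 3909

3909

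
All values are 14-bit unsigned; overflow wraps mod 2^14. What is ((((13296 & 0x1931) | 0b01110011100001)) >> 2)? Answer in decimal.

13296 = 11001111110000
0x1931 = 01100100110001
→ & → 01000100110000 = 4400
0b01110011100001 = 01110011100001
→ | → 01110111110001 = 7665
→ >> 2 → 00011101111100 = 1916

1916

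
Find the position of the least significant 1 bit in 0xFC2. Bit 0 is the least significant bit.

1

0xFC2 = 111111000010
Trailing zeros: 1, so the lowest set bit is bit 1 (value 2).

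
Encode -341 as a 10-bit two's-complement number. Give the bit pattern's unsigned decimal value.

341 in 10 bits: 0101010101
Invert: 1010101010
Add 1:  1010101011 = 683
(Check: 2^10 - 341 = 1024 - 341 = 683.)

683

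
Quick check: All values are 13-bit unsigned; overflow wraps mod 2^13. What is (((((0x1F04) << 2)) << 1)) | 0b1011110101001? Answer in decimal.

0x1F04 = 1111100000100
→ << 2 (mod 2^13) → 1110000010000 = 7184
→ << 1 (mod 2^13) → 1100000100000 = 6176
0b1011110101001 = 1011110101001
→ | → 1111110101001 = 8105

8105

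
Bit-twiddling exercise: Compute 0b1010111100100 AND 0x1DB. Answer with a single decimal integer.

448

a = 1010111100100
0x1DB = 0000111011011
AND → 0000111000000 = 448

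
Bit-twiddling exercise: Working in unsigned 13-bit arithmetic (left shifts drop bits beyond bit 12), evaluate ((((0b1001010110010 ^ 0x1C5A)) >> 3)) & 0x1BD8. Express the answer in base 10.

472

0b1001010110010 = 1001010110010
0x1C5A = 1110001011010
→ ^ → 0111011101000 = 3816
→ >> 3 → 0000111011101 = 477
0x1BD8 = 1101111011000
→ & → 0000111011000 = 472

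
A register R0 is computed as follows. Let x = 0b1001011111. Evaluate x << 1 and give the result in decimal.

1214

x = 01001011111
shift left by 1 → 10010111110 = 1214
(equivalently, 607 × 2^1 = 607 × 2)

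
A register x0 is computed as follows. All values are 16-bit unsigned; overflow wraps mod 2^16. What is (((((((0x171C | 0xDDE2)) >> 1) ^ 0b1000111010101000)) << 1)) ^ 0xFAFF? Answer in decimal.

14417

0x171C = 0001011100011100
0xDDE2 = 1101110111100010
→ | → 1101111111111110 = 57342
→ >> 1 → 0110111111111111 = 28671
0b1000111010101000 = 1000111010101000
→ ^ → 1110000101010111 = 57687
→ << 1 (mod 2^16) → 1100001010101110 = 49838
0xFAFF = 1111101011111111
→ ^ → 0011100001010001 = 14417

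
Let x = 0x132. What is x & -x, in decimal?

x = 100110010 = 306
-x (two's complement) = …011001110
AND   = 000000010 = 2
(x & -x isolates the lowest set bit of x.)

2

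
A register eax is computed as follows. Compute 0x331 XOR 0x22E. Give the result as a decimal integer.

0x331 = 1100110001
0x22E = 1000101110
XOR → 0100011111 = 287

287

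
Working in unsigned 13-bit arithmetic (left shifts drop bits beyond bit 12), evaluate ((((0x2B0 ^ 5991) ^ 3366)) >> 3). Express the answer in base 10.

0x2B0 = 0001010110000
5991 = 1011101100111
→ ^ → 1010111010111 = 5591
3366 = 0110100100110
→ ^ → 1100011110001 = 6385
→ >> 3 → 0001100011110 = 798

798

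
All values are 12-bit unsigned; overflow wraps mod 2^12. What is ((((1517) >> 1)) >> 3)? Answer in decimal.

94

1517 = 010111101101
→ >> 1 → 001011110110 = 758
→ >> 3 → 000001011110 = 94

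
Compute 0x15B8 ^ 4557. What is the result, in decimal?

0x15B8 = 1010110111000
4557 = 1000111001101
XOR → 0010001110101 = 1141

1141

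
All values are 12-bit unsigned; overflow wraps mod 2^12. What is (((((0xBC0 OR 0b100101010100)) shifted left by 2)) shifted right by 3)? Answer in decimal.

490

0xBC0 = 101111000000
0b100101010100 = 100101010100
→ OR → 101111010100 = 3028
→ shifted left by 2 (mod 2^12) → 111101010000 = 3920
→ shifted right by 3 → 000111101010 = 490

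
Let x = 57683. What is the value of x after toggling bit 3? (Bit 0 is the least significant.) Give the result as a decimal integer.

57691

x = 1110000101010011
bit 3 is currently 0; toggle it via x ^ (1 << 3) = x ^ 8
→ 1110000101011011 = 57691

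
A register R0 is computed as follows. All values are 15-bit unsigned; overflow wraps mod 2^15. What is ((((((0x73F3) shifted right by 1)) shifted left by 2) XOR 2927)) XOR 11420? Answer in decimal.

16407

0x73F3 = 111001111110011
→ shifted right by 1 → 011100111111001 = 14841
→ shifted left by 2 (mod 2^15) → 110011111100100 = 26596
2927 = 000101101101111
→ XOR → 110110010001011 = 27787
11420 = 010110010011100
→ XOR → 100000000010111 = 16407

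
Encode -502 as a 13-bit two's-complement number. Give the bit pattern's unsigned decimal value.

502 in 13 bits: 0000111110110
Invert: 1111000001001
Add 1:  1111000001010 = 7690
(Check: 2^13 - 502 = 8192 - 502 = 7690.)

7690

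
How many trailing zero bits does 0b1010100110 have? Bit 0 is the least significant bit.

1

0b1010100110 = 1010100110
Trailing zeros: 1, so the lowest set bit is bit 1 (value 2).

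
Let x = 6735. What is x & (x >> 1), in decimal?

2055

x = 1101001001111 = 6735
x>>1 = 0110100100111
AND  = 0100000000111 = 2055
(x & (x >> 1) has a 1 wherever x has two consecutive 1 bits.)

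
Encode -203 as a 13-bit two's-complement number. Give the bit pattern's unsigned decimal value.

7989

203 in 13 bits: 0000011001011
Invert: 1111100110100
Add 1:  1111100110101 = 7989
(Check: 2^13 - 203 = 8192 - 203 = 7989.)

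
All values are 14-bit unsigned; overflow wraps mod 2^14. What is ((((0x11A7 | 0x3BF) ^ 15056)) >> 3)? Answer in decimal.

0x11A7 = 01000110100111
0x3BF = 00001110111111
→ | → 01001110111111 = 5055
15056 = 11101011010000
→ ^ → 10100101101111 = 10607
→ >> 3 → 00010100101101 = 1325

1325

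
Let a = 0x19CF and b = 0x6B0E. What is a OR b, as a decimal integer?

0x19CF = 001100111001111
0x6B0E = 110101100001110
 OR → 111101111001111 = 31695

31695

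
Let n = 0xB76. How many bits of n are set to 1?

8

0xB76 = 101101110110
Count the 1s: 1 + 1 + 1 + 1 + 1 + 1 + 1 + 1 = 8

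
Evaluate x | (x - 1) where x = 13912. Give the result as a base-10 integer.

x = 11011001011000 = 13912
x - 1 = 11011001010111
OR    = 11011001011111 = 13919
(x | (x - 1) sets all bits below the lowest set bit.)

13919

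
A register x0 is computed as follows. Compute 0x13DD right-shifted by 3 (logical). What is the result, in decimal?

635

0x13DD = 1001111011101
shift right by 3 → 0001001111011 = 635
(equivalently, floor(5085 / 8))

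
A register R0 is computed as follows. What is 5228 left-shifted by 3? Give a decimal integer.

41824

5228 = 0001010001101100
shift left by 3 → 1010001101100000 = 41824
(equivalently, 5228 × 2^3 = 5228 × 8)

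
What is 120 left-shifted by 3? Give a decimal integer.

120 = 0001111000
shift left by 3 → 1111000000 = 960
(equivalently, 120 × 2^3 = 120 × 8)

960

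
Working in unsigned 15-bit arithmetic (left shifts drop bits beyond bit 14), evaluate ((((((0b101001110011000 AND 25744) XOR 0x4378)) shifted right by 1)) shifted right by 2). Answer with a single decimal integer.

0b101001110011000 = 101001110011000
25744 = 110010010010000
→ AND → 100000010010000 = 16528
0x4378 = 100001101111000
→ XOR → 000001111101000 = 1000
→ shifted right by 1 → 000000111110100 = 500
→ shifted right by 2 → 000000001111101 = 125

125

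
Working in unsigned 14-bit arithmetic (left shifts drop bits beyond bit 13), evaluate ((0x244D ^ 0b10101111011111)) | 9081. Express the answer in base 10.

0x244D = 10010001001101
0b10101111011111 = 10101111011111
→ ^ → 00111110010010 = 3986
9081 = 10001101111001
→ | → 10111111111011 = 12283

12283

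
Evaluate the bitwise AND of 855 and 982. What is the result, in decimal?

854

855 = 1101010111
982 = 1111010110
AND → 1101010110 = 854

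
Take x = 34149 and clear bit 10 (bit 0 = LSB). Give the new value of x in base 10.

x = 1000010101100101
bit 10 is currently 1; clear it via x & ~(1 << 10) = x & ~1024
→ 1000000101100101 = 33125

33125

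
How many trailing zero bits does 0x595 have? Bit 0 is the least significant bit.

0

0x595 = 10110010101
Trailing zeros: 0, so the lowest set bit is bit 0 (value 1).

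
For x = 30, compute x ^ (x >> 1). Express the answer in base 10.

17

x = 11110 = 30
x>>1 = 01111
XOR  = 10001 = 17
(x ^ (x >> 1) gives the standard binary-reflected Gray code of x.)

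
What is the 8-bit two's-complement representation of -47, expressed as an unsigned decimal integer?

47 in 8 bits: 00101111
Invert: 11010000
Add 1:  11010001 = 209
(Check: 2^8 - 47 = 256 - 47 = 209.)

209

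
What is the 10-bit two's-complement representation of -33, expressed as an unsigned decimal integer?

33 in 10 bits: 0000100001
Invert: 1111011110
Add 1:  1111011111 = 991
(Check: 2^10 - 33 = 1024 - 33 = 991.)

991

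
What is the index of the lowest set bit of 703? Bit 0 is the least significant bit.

0

703 = 1010111111
Trailing zeros: 0, so the lowest set bit is bit 0 (value 1).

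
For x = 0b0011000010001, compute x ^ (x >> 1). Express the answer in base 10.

x = 11000010001 = 1553
x>>1 = 01100001000
XOR  = 10100011001 = 1305
(x ^ (x >> 1) gives the standard binary-reflected Gray code of x.)

1305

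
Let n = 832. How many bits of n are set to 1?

832 = 1101000000
Count the 1s: 1 + 1 + 1 = 3

3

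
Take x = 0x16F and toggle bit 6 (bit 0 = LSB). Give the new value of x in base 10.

x = 00101101111
bit 6 is currently 1; toggle it via x ^ (1 << 6) = x ^ 64
→ 00100101111 = 303

303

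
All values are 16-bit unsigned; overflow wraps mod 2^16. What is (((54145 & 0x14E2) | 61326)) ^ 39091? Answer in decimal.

54145 = 1101001110000001
0x14E2 = 0001010011100010
→ & → 0001000010000000 = 4224
61326 = 1110111110001110
→ | → 1111111110001110 = 65422
39091 = 1001100010110011
→ ^ → 0110011100111101 = 26429

26429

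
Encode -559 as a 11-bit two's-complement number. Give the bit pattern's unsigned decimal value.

1489

559 in 11 bits: 01000101111
Invert: 10111010000
Add 1:  10111010001 = 1489
(Check: 2^11 - 559 = 2048 - 559 = 1489.)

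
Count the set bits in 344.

4

344 = 101011000
Count the 1s: 1 + 1 + 1 + 1 = 4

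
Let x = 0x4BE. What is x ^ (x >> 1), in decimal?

x = 10010111110 = 1214
x>>1 = 01001011111
XOR  = 11011100001 = 1761
(x ^ (x >> 1) gives the standard binary-reflected Gray code of x.)

1761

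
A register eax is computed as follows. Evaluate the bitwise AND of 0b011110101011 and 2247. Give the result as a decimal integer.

a = 011110101011
2247 = 100011000111
AND → 000010000011 = 131

131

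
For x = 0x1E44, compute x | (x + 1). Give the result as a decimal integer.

7749

x = 1111001000100 = 7748
x + 1 = 1111001000101
OR    = 1111001000101 = 7749
(x | (x + 1) sets the lowest cleared bit.)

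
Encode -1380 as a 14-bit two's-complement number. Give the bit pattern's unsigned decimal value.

1380 in 14 bits: 00010101100100
Invert: 11101010011011
Add 1:  11101010011100 = 15004
(Check: 2^14 - 1380 = 16384 - 1380 = 15004.)

15004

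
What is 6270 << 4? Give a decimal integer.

100320

6270 = 00001100001111110
shift left by 4 → 11000011111100000 = 100320
(equivalently, 6270 × 2^4 = 6270 × 16)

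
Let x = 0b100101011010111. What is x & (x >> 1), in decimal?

x = 100101011010111 = 19159
x>>1 = 010010101101011
AND  = 000000001000011 = 67
(x & (x >> 1) has a 1 wherever x has two consecutive 1 bits.)

67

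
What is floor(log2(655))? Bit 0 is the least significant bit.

655 = 1010001111
The topmost 1 is at position 9 (since 2^9 = 512 ≤ 655 < 1024).

9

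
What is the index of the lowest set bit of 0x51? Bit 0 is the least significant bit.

0

0x51 = 1010001
Trailing zeros: 0, so the lowest set bit is bit 0 (value 1).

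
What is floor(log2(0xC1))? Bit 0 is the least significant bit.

7

0xC1 = 11000001
The topmost 1 is at position 7 (since 2^7 = 128 ≤ 193 < 256).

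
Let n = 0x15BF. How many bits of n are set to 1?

0x15BF = 1010110111111
Count the 1s: 1 + 1 + 1 + 1 + 1 + 1 + 1 + 1 + 1 + 1 = 10

10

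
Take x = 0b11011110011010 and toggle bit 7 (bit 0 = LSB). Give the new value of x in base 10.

14106

x = 11011110011010
bit 7 is currently 1; toggle it via x ^ (1 << 7) = x ^ 128
→ 11011100011010 = 14106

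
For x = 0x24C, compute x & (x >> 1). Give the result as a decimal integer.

x = 1001001100 = 588
x>>1 = 0100100110
AND  = 0000000100 = 4
(x & (x >> 1) has a 1 wherever x has two consecutive 1 bits.)

4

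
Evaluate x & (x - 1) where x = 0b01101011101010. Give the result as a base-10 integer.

x = 1101011101010 = 6890
x - 1 = 1101011101001
AND   = 1101011101000 = 6888
(x & (x - 1) clears the lowest set bit of x.)

6888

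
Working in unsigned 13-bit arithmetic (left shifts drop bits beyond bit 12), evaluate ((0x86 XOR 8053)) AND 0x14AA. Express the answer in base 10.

5282

0x86 = 0000010000110
8053 = 1111101110101
→ XOR → 1111111110011 = 8179
0x14AA = 1010010101010
→ AND → 1010010100010 = 5282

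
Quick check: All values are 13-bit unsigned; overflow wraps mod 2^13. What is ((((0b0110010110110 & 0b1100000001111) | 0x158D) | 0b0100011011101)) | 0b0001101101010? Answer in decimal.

8191

0b0110010110110 = 0110010110110
0b1100000001111 = 1100000001111
→ & → 0100000000110 = 2054
0x158D = 1010110001101
→ | → 1110110001111 = 7567
0b0100011011101 = 0100011011101
→ | → 1110111011111 = 7647
0b0001101101010 = 0001101101010
→ | → 1111111111111 = 8191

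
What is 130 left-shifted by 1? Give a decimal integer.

130 = 010000010
shift left by 1 → 100000100 = 260
(equivalently, 130 × 2^1 = 130 × 2)

260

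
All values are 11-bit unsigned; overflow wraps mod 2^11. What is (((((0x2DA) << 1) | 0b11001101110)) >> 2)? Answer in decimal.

511

0x2DA = 01011011010
→ << 1 (mod 2^11) → 10110110100 = 1460
0b11001101110 = 11001101110
→ | → 11111111110 = 2046
→ >> 2 → 00111111111 = 511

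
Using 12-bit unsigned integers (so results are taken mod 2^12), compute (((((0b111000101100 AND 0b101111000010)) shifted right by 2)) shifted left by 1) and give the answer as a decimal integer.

1280

0b111000101100 = 111000101100
0b101111000010 = 101111000010
→ AND → 101000000000 = 2560
→ shifted right by 2 → 001010000000 = 640
→ shifted left by 1 (mod 2^12) → 010100000000 = 1280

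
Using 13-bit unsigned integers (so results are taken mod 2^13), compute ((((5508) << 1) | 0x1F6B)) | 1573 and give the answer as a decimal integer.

8047

5508 = 1010110000100
→ << 1 (mod 2^13) → 0101100001000 = 2824
0x1F6B = 1111101101011
→ | → 1111101101011 = 8043
1573 = 0011000100101
→ | → 1111101101111 = 8047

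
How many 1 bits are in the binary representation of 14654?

9

14654 = 11100100111110
Count the 1s: 1 + 1 + 1 + 1 + 1 + 1 + 1 + 1 + 1 = 9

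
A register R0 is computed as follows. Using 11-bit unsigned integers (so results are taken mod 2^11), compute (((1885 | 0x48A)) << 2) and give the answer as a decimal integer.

1885 = 11101011101
0x48A = 10010001010
→ | → 11111011111 = 2015
→ << 2 (mod 2^11) → 11101111100 = 1916

1916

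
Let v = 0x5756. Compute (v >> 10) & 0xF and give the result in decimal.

5

v = 101011101010110
Shift right by 10: 10101
Mask low 4 bits: 0101 = 5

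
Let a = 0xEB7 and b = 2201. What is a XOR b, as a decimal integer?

0xEB7 = 111010110111
2201 = 100010011001
XOR → 011000101110 = 1582

1582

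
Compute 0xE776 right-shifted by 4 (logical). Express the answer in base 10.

0xE776 = 1110011101110110
shift right by 4 → 0000111001110111 = 3703
(equivalently, floor(59254 / 16))

3703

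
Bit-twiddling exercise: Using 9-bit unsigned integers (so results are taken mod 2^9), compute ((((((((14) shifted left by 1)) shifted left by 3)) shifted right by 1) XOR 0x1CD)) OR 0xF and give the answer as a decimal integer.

14 = 000001110
→ shifted left by 1 (mod 2^9) → 000011100 = 28
→ shifted left by 3 (mod 2^9) → 011100000 = 224
→ shifted right by 1 → 001110000 = 112
0x1CD = 111001101
→ XOR → 110111101 = 445
0xF = 000001111
→ OR → 110111111 = 447

447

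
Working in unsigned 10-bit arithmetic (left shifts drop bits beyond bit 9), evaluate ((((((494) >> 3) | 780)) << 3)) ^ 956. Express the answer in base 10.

494 = 0111101110
→ >> 3 → 0000111101 = 61
780 = 1100001100
→ | → 1100111101 = 829
→ << 3 (mod 2^10) → 0111101000 = 488
956 = 1110111100
→ ^ → 1001010100 = 596

596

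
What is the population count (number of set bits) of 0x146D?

7

0x146D = 1010001101101
Count the 1s: 1 + 1 + 1 + 1 + 1 + 1 + 1 = 7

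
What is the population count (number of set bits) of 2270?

2270 = 100011011110
Count the 1s: 1 + 1 + 1 + 1 + 1 + 1 + 1 = 7

7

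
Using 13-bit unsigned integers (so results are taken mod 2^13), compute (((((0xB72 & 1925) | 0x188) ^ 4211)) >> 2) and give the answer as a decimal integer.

0xB72 = 0101101110010
1925 = 0011110000101
→ & → 0001100000000 = 768
0x188 = 0000110001000
→ | → 0001110001000 = 904
4211 = 1000001110011
→ ^ → 1001111111011 = 5115
→ >> 2 → 0010011111110 = 1278

1278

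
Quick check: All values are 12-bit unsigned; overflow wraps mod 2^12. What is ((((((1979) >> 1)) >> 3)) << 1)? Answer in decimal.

246

1979 = 011110111011
→ >> 1 → 001111011101 = 989
→ >> 3 → 000001111011 = 123
→ << 1 (mod 2^12) → 000011110110 = 246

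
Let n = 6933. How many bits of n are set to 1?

6933 = 1101100010101
Count the 1s: 1 + 1 + 1 + 1 + 1 + 1 + 1 = 7

7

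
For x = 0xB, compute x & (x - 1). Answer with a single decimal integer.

x = 1011 = 11
x - 1 = 1010
AND   = 1010 = 10
(x & (x - 1) clears the lowest set bit of x.)

10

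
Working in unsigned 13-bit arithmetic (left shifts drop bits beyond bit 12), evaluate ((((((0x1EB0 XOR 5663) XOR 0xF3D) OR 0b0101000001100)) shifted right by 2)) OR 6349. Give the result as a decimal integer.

0x1EB0 = 1111010110000
5663 = 1011000011111
→ XOR → 0100010101111 = 2223
0xF3D = 0111100111101
→ XOR → 0011110010010 = 1938
0b0101000001100 = 0101000001100
→ OR → 0111110011110 = 3998
→ shifted right by 2 → 0001111100111 = 999
6349 = 1100011001101
→ OR → 1101111101111 = 7151

7151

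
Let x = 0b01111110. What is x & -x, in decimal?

2

x = 1111110 = 126
-x (two's complement) = …0000010
AND   = 0000010 = 2
(x & -x isolates the lowest set bit of x.)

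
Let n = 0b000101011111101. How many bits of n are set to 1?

9

n = 101011111101
Count the 1s: 1 + 1 + 1 + 1 + 1 + 1 + 1 + 1 + 1 = 9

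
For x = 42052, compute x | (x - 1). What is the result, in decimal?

42055

x = 1010010001000100 = 42052
x - 1 = 1010010001000011
OR    = 1010010001000111 = 42055
(x | (x - 1) sets all bits below the lowest set bit.)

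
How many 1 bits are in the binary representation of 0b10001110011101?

n = 10001110011101
Count the 1s: 1 + 1 + 1 + 1 + 1 + 1 + 1 + 1 = 8

8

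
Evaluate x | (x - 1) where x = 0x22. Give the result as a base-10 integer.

x = 100010 = 34
x - 1 = 100001
OR    = 100011 = 35
(x | (x - 1) sets all bits below the lowest set bit.)

35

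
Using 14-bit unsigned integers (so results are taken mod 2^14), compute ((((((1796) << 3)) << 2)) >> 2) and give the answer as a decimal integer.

1796 = 00011100000100
→ << 3 (mod 2^14) → 11100000100000 = 14368
→ << 2 (mod 2^14) → 10000010000000 = 8320
→ >> 2 → 00100000100000 = 2080

2080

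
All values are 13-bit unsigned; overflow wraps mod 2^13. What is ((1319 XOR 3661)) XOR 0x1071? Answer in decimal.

1319 = 0010100100111
3661 = 0111001001101
→ XOR → 0101101101010 = 2922
0x1071 = 1000001110001
→ XOR → 1101100011011 = 6939

6939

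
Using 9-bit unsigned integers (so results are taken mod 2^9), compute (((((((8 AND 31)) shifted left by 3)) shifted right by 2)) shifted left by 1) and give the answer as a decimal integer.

8 = 000001000
31 = 000011111
→ AND → 000001000 = 8
→ shifted left by 3 (mod 2^9) → 001000000 = 64
→ shifted right by 2 → 000010000 = 16
→ shifted left by 1 (mod 2^9) → 000100000 = 32

32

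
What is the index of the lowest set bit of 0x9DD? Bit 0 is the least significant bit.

0

0x9DD = 100111011101
Trailing zeros: 0, so the lowest set bit is bit 0 (value 1).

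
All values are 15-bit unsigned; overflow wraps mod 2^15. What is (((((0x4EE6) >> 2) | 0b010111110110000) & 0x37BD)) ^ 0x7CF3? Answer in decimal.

19274

0x4EE6 = 100111011100110
→ >> 2 → 001001110111001 = 5049
0b010111110110000 = 010111110110000
→ | → 011111110111001 = 16313
0x37BD = 011011110111101
→ & → 011011110111001 = 14265
0x7CF3 = 111110011110011
→ ^ → 100101101001010 = 19274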